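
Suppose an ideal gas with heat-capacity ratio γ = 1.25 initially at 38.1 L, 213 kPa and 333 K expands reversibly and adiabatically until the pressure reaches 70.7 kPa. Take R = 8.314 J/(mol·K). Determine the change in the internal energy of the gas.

n = P₁V₁/(RT₁) = 213×38.1/(8.314×333) = 2.93 mol.
Adiabatic: T₂/T₁ = (P₂/P₁)^((γ−1)/γ) ⇒ T₂ = 333×(0.332)^0.200 = 267 K; V₂ = 92.1 L.
For an ideal gas ΔU = nCvΔT with Cv = R/(γ−1) = 33.3 J/(mol·K).
ΔU = 2.93×33.3×(267−333) = -6430 J.

-6430 J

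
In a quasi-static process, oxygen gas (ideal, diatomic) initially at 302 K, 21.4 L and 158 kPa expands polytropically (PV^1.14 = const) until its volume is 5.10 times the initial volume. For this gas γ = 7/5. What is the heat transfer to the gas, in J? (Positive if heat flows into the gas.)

n = P₁V₁/(RT₁) = 158×21.4/(8.314×302) = 1.35 mol.
Polytropic n=1.14: T₂ = T₁(V₁/V₂)^(n−1) = 302×(0.196)^0.14 = 240 K; P₂ = P₁(V₁/V₂)^n = 24.7 kPa.
W = (P₁V₁−P₂V₂)/(n−1) = (158×21.4−24.7×109)/0.14 = 4930 J.
ΔU = nCvΔT = 1.35×20.8×(240−302) = -1720 J.
Q = ΔU + W = 3200 J.

3200 J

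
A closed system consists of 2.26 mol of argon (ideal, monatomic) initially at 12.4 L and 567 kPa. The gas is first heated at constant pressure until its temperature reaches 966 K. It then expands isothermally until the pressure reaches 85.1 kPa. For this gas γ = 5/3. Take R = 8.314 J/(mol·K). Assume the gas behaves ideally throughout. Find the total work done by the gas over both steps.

T₁ = P₁V₁/(nR) = 567×12.4/(2.26×8.314) = 374 K.
Step 1 — Isobaric: P stays 567 kPa; V/T = const ⇒ T₂ = 966 K, V₂ = 32.0 L.
W = PΔV = 567×(32.0−12.4) kPa·L = 11100 J.
ΔU = nCvΔT = 2.26×12.5×(966−374) = 16700 J.
Q = ΔU + W = nCpΔT = 27800 J.
State after step 1: P = 567 kPa, V = 32.0 L, T = 966 K.
Step 2 — Isothermal: T stays 966 K; PV = const ⇒ V₂ = 213 L, P₂ = 85.1 kPa.
ΔU = 0 (ideal gas, T constant).
W = nRT ln(V₂/V₁) = 2.26×8.314×966×ln(6.66) = 34400 J.
Q = ΔU + W = 34400 J.
Net over both steps: W = 45500 J, Q = 62200 J, ΔU = 16700 J.

45500 J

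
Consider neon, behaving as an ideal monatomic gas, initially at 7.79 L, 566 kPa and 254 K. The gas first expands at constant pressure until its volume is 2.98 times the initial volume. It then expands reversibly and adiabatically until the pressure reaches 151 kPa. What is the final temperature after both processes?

n = P₁V₁/(RT₁) = 566×7.79/(8.314×254) = 2.09 mol.
Step 1 — Isobaric: P stays 566 kPa; V/T = const ⇒ T₂ = 757 K, V₂ = 23.2 L.
W = PΔV = 566×(23.2−7.79) kPa·L = 8730 J.
ΔU = nCvΔT = 2.09×12.5×(757−254) = 13100 J.
Q = ΔU + W = nCpΔT = 21800 J.
State after step 1: P = 566 kPa, V = 23.2 L, T = 757 K.
Step 2 — Adiabatic: T₂/T₁ = (P₂/P₁)^((γ−1)/γ) ⇒ T₂ = 757×(0.267)^0.400 = 446 K; V₂ = 51.3 L.
ΔU = nCvΔT = 2.09×12.5×(446−757) = -8090 J.
Q = 0 for an adiabatic process, so W = −ΔU = 8090 J.
Net over both steps: W = 16800 J, Q = 21800 J, ΔU = 5000 J.

446 K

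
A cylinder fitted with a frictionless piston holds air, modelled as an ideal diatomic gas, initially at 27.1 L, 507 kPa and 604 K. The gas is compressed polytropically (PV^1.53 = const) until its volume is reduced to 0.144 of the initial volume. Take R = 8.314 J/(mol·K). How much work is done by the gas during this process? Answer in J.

-46500 J

n = P₁V₁/(RT₁) = 507×27.1/(8.314×604) = 2.74 mol.
Polytropic n=1.53: T₂ = T₁(V₁/V₂)^(n−1) = 604×(6.94)^0.53 = 1690 K; P₂ = P₁(V₁/V₂)^n = 9830 kPa.
W = (P₁V₁−P₂V₂)/(n−1) = (507×27.1−9830×3.90)/0.53 = -46500 J.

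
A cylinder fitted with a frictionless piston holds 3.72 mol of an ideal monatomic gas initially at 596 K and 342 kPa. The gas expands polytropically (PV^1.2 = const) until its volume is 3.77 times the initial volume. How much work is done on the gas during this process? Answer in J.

V₁ = nRT₁/P₁ = 3.72×8.314×596/342 = 53.9 L.
Polytropic n=1.2: T₂ = T₁(V₁/V₂)^(n−1) = 596×(0.265)^0.20 = 457 K; P₂ = P₁(V₁/V₂)^n = 69.6 kPa.
W = (P₁V₁−P₂V₂)/(n−1) = (342×53.9−69.6×203)/0.20 = 21500 J.
Work done on the gas = −W_by = -21500 J.

-21500 J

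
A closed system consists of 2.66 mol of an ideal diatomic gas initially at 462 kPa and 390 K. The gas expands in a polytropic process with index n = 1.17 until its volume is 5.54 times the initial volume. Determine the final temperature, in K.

V₁ = nRT₁/P₁ = 2.66×8.314×390/462 = 18.7 L.
Polytropic n=1.17: T₂ = T₁(V₁/V₂)^(n−1) = 390×(0.181)^0.17 = 292 K; P₂ = P₁(V₁/V₂)^n = 62.3 kPa.

292 K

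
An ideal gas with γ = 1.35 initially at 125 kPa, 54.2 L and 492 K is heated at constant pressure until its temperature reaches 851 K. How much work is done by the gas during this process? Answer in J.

n = P₁V₁/(RT₁) = 125×54.2/(8.314×492) = 1.66 mol.
Isobaric: P stays 125 kPa; V/T = const ⇒ T₂ = 851 K, V₂ = 93.7 L.
W = PΔV = 125×(93.7−54.2) kPa·L = 4940 J.

4940 J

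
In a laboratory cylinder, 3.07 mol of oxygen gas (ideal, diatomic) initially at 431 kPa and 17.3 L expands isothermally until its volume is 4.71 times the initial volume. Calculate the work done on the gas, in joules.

T₁ = P₁V₁/(nR) = 431×17.3/(3.07×8.314) = 292 K.
Isothermal: T stays 292 K; PV = const ⇒ V₂ = 81.5 L, P₂ = 91.5 kPa.
W = nRT ln(V₂/V₁) = 3.07×8.314×292×ln(4.71) = 11600 J.
Work done on the gas = −W_by = -11600 J.

-11600 J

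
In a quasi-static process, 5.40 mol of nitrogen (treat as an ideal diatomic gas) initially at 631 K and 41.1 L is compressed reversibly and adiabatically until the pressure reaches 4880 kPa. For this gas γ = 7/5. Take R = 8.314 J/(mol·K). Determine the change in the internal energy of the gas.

53100 J

P₁ = nRT₁/V₁ = 5.40×8.314×631/41.1 = 689 kPa.
Adiabatic: T₂/T₁ = (P₂/P₁)^((γ−1)/γ) ⇒ T₂ = 631×(7.08)^0.286 = 1100 K; V₂ = 10.2 L.
For an ideal gas ΔU = nCvΔT with Cv = (5/2)R = 20.8 J/(mol·K).
ΔU = 5.40×20.8×(1100−631) = 53100 J.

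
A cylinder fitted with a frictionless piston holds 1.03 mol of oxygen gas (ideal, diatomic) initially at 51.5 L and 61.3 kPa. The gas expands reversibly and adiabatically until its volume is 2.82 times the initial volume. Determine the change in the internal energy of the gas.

-2680 J

T₁ = P₁V₁/(nR) = 61.3×51.5/(1.03×8.314) = 369 K.
Adiabatic: TV^(γ−1) = const ⇒ T₂ = 369×(0.355)^0.400 = 244 K; PV^γ = const ⇒ P₂ = 14.4 kPa.
For an ideal gas ΔU = nCvΔT with Cv = (5/2)R = 20.8 J/(mol·K).
ΔU = 1.03×20.8×(244−369) = -2680 J.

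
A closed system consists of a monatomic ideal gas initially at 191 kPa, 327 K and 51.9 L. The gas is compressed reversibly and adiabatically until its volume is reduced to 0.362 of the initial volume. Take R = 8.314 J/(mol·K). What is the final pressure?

1040 kPa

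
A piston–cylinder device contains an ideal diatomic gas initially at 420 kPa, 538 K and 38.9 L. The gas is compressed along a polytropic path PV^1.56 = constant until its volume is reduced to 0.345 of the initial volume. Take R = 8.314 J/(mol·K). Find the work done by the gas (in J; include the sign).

-23800 J

n = P₁V₁/(RT₁) = 420×38.9/(8.314×538) = 3.65 mol.
Polytropic n=1.56: T₂ = T₁(V₁/V₂)^(n−1) = 538×(2.90)^0.56 = 976 K; P₂ = P₁(V₁/V₂)^n = 2210 kPa.
W = (P₁V₁−P₂V₂)/(n−1) = (420×38.9−2210×13.4)/0.56 = -23800 J.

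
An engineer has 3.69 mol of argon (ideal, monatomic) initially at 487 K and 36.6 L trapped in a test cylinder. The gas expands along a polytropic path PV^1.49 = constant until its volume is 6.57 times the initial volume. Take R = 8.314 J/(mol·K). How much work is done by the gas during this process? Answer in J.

P₁ = nRT₁/V₁ = 3.69×8.314×487/36.6 = 408 kPa.
Polytropic n=1.49: T₂ = T₁(V₁/V₂)^(n−1) = 487×(0.152)^0.49 = 194 K; P₂ = P₁(V₁/V₂)^n = 24.7 kPa.
W = (P₁V₁−P₂V₂)/(n−1) = (408×36.6−24.7×240)/0.49 = 18400 J.

18400 J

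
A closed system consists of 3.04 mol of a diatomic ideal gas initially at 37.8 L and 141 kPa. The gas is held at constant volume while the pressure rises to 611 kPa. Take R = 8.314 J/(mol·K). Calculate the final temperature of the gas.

T₁ = P₁V₁/(nR) = 141×37.8/(3.04×8.314) = 211 K.
Isochoric: V stays 37.8 L; P/T = const ⇒ T₂ = 914 K, P₂ = 611 kPa.

914 K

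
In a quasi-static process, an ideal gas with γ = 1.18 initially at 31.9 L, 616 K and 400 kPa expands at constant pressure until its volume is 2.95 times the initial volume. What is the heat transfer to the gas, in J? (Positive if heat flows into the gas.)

163000 J

n = P₁V₁/(RT₁) = 400×31.9/(8.314×616) = 2.49 mol.
Isobaric: P stays 400 kPa; V/T = const ⇒ T₂ = 1820 K, V₂ = 94.1 L.
W = PΔV = 400×(94.1−31.9) kPa·L = 24900 J.
ΔU = nCvΔT = 2.49×46.2×(1820−616) = 138000 J.
Q = ΔU + W = nCpΔT = 163000 J.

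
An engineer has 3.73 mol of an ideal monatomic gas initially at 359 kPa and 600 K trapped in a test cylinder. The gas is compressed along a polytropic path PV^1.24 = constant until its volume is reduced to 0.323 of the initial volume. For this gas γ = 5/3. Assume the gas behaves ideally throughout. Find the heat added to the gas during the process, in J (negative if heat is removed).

-15500 J

V₁ = nRT₁/P₁ = 3.73×8.314×600/359 = 51.8 L.
Polytropic n=1.24: T₂ = T₁(V₁/V₂)^(n−1) = 600×(3.10)^0.24 = 787 K; P₂ = P₁(V₁/V₂)^n = 1460 kPa.
W = (P₁V₁−P₂V₂)/(n−1) = (359×51.8−1460×16.7)/0.24 = -24200 J.
ΔU = nCvΔT = 3.73×12.5×(787−600) = 8700 J.
Q = ΔU + W = -15500 J.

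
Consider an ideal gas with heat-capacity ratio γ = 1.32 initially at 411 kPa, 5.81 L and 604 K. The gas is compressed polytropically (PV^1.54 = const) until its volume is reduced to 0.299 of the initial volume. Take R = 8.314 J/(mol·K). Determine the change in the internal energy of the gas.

6860 J

n = P₁V₁/(RT₁) = 411×5.81/(8.314×604) = 0.476 mol.
Polytropic n=1.54: T₂ = T₁(V₁/V₂)^(n−1) = 604×(3.34)^0.54 = 1160 K; P₂ = P₁(V₁/V₂)^n = 2640 kPa.
For an ideal gas ΔU = nCvΔT with Cv = R/(γ−1) = 26.0 J/(mol·K).
ΔU = 0.476×26.0×(1160−604) = 6860 J.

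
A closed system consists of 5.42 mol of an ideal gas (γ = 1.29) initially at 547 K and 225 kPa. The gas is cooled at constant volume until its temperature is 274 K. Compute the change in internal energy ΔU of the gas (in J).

V₁ = nRT₁/P₁ = 5.42×8.314×547/225 = 110 L.
Isochoric: V stays 110 L; P/T = const ⇒ T₂ = 274 K, P₂ = 113 kPa.
For an ideal gas ΔU = nCvΔT with Cv = R/(γ−1) = 28.7 J/(mol·K).
ΔU = 5.42×28.7×(274−547) = -42400 J.

-42400 J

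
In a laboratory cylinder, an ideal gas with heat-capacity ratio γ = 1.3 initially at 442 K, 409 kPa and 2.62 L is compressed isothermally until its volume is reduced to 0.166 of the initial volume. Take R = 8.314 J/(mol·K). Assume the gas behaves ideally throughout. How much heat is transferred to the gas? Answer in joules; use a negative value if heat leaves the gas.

-1920 J

n = P₁V₁/(RT₁) = 409×2.62/(8.314×442) = 0.292 mol.
Isothermal: T stays 442 K; PV = const ⇒ V₂ = 0.435 L, P₂ = 2460 kPa.
ΔU = 0 (ideal gas, T constant).
W = nRT ln(V₂/V₁) = 0.292×8.314×442×ln(0.166) = -1920 J.
Q = ΔU + W = -1920 J.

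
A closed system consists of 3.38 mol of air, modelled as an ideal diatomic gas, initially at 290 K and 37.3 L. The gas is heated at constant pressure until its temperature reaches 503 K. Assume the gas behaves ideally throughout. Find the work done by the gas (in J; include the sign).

P₁ = nRT₁/V₁ = 3.38×8.314×290/37.3 = 218 kPa.
Isobaric: P stays 218 kPa; V/T = const ⇒ T₂ = 503 K, V₂ = 64.7 L.
W = PΔV = 218×(64.7−37.3) kPa·L = 5990 J.

5990 J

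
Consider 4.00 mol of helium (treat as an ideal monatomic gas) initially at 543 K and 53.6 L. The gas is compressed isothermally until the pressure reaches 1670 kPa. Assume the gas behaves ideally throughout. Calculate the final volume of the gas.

P₁ = nRT₁/V₁ = 4.00×8.314×543/53.6 = 337 kPa.
Isothermal: T stays 543 K; PV = const ⇒ V₂ = 10.8 L, P₂ = 1670 kPa.

10.8 L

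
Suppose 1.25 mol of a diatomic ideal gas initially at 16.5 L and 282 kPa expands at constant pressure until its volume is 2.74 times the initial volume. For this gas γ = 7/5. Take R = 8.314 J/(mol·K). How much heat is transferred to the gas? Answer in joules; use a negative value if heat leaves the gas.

28300 J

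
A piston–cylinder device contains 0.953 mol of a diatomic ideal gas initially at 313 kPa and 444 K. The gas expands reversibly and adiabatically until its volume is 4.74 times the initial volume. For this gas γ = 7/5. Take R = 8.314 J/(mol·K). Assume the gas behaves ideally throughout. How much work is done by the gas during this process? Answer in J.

V₁ = nRT₁/P₁ = 0.953×8.314×444/313 = 11.2 L.
Adiabatic: TV^(γ−1) = const ⇒ T₂ = 444×(0.211)^0.400 = 238 K; PV^γ = const ⇒ P₂ = 35.4 kPa.
ΔU = nCvΔT = 0.953×20.8×(238−444) = -4080 J.
Q = 0 for an adiabatic process, so W = −ΔU = 4080 J.

4080 J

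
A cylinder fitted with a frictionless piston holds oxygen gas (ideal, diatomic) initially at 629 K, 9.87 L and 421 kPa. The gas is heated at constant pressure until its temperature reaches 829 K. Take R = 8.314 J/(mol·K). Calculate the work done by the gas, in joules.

n = P₁V₁/(RT₁) = 421×9.87/(8.314×629) = 0.795 mol.
Isobaric: P stays 421 kPa; V/T = const ⇒ T₂ = 829 K, V₂ = 13.0 L.
W = PΔV = 421×(13.0−9.87) kPa·L = 1320 J.

1320 J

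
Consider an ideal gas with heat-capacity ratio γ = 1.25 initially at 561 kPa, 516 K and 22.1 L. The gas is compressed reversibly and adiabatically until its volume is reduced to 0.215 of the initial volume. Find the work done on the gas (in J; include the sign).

23200 J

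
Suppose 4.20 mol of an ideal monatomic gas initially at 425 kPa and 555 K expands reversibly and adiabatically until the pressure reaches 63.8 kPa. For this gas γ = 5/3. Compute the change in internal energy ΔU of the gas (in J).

-15500 J

V₁ = nRT₁/P₁ = 4.20×8.314×555/425 = 45.6 L.
Adiabatic: T₂/T₁ = (P₂/P₁)^((γ−1)/γ) ⇒ T₂ = 555×(0.150)^0.400 = 260 K; V₂ = 142 L.
For an ideal gas ΔU = nCvΔT with Cv = (3/2)R = 12.5 J/(mol·K).
ΔU = 4.20×12.5×(260−555) = -15500 J.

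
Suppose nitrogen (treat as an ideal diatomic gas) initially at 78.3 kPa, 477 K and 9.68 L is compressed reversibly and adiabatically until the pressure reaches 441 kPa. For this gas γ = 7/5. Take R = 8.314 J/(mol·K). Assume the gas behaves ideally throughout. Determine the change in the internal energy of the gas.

1210 J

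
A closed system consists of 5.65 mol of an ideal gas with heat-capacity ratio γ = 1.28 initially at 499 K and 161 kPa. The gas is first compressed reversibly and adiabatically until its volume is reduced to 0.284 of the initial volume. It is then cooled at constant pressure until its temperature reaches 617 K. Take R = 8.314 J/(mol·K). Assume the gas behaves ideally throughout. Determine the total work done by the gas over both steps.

-39700 J

V₁ = nRT₁/P₁ = 5.65×8.314×499/161 = 146 L.
Step 1 — Adiabatic: TV^(γ−1) = const ⇒ T₂ = 499×(3.52)^0.280 = 710 K; PV^γ = const ⇒ P₂ = 806 kPa.
ΔU = nCvΔT = 5.65×29.7×(710−499) = 35400 J.
Q = 0 for an adiabatic process, so W = −ΔU = -35400 J.
State after step 1: P = 806 kPa, V = 41.3 L, T = 710 K.
Step 2 — Isobaric: P stays 806 kPa; V/T = const ⇒ T₂ = 617 K, V₂ = 35.9 L.
W = PΔV = 806×(35.9−41.3) kPa·L = -4360 J.
ΔU = nCvΔT = 5.65×29.7×(617−710) = -15600 J.
Q = ΔU + W = nCpΔT = -19900 J.
Net over both steps: W = -39700 J, Q = -19900 J, ΔU = 19800 J.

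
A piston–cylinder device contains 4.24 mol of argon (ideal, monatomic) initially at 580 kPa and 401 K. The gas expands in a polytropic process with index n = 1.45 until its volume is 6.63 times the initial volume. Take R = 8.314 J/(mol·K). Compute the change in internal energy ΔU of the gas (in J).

V₁ = nRT₁/P₁ = 4.24×8.314×401/580 = 24.4 L.
Polytropic n=1.45: T₂ = T₁(V₁/V₂)^(n−1) = 401×(0.151)^0.45 = 171 K; P₂ = P₁(V₁/V₂)^n = 37.3 kPa.
For an ideal gas ΔU = nCvΔT with Cv = (3/2)R = 12.5 J/(mol·K).
ΔU = 4.24×12.5×(171−401) = -12200 J.

-12200 J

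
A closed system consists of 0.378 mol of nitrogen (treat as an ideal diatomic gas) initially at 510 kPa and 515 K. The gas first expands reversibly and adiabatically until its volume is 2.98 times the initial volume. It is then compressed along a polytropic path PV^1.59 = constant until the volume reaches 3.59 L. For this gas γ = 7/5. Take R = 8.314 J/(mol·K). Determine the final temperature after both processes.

589 K

V₁ = nRT₁/P₁ = 0.378×8.314×515/510 = 3.17 L.
Step 1 — Adiabatic: TV^(γ−1) = const ⇒ T₂ = 515×(0.336)^0.400 = 333 K; PV^γ = const ⇒ P₂ = 111 kPa.
ΔU = nCvΔT = 0.378×20.8×(333−515) = -1430 J.
Q = 0 for an adiabatic process, so W = −ΔU = 1430 J.
State after step 1: P = 111 kPa, V = 9.46 L, T = 333 K.
Step 2 — Polytropic n=1.59: T₂ = T₁(V₁/V₂)^(n−1) = 333×(2.63)^0.59 = 589 K; P₂ = P₁(V₁/V₂)^n = 516 kPa.
W = (P₁V₁−P₂V₂)/(n−1) = (111×9.46−516×3.59)/0.59 = -1370 J.
ΔU = nCvΔT = 0.378×20.8×(589−333) = 2020 J.
Q = ΔU + W = 649 J.
Net over both steps: W = 65.5 J, Q = 649 J, ΔU = 583 J.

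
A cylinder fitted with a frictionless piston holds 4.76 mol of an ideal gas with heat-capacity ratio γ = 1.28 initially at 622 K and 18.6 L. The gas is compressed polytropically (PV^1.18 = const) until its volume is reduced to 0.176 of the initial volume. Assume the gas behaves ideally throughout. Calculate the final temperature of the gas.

850 K

P₁ = nRT₁/V₁ = 4.76×8.314×622/18.6 = 1320 kPa.
Polytropic n=1.18: T₂ = T₁(V₁/V₂)^(n−1) = 622×(5.68)^0.18 = 850 K; P₂ = P₁(V₁/V₂)^n = 10300 kPa.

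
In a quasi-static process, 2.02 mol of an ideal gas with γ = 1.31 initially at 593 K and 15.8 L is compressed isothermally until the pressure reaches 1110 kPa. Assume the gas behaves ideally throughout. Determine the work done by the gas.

-5640 J

P₁ = nRT₁/V₁ = 2.02×8.314×593/15.8 = 630 kPa.
Isothermal: T stays 593 K; PV = const ⇒ V₂ = 8.97 L, P₂ = 1110 kPa.
W = nRT ln(V₂/V₁) = 2.02×8.314×593×ln(0.568) = -5640 J.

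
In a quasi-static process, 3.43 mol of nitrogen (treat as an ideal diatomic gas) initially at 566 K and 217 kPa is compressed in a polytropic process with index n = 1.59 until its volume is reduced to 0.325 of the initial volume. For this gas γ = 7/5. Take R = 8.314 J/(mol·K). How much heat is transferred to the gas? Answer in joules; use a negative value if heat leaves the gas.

12200 J

V₁ = nRT₁/P₁ = 3.43×8.314×566/217 = 74.4 L.
Polytropic n=1.59: T₂ = T₁(V₁/V₂)^(n−1) = 566×(3.08)^0.59 = 1100 K; P₂ = P₁(V₁/V₂)^n = 1300 kPa.
W = (P₁V₁−P₂V₂)/(n−1) = (217×74.4−1300×24.2)/0.59 = -25700 J.
ΔU = nCvΔT = 3.43×20.8×(1100−566) = 38000 J.
Q = ΔU + W = 12200 J.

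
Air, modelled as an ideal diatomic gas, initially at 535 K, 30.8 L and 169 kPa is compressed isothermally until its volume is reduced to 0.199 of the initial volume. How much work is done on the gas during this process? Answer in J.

8400 J

n = P₁V₁/(RT₁) = 169×30.8/(8.314×535) = 1.17 mol.
Isothermal: T stays 535 K; PV = const ⇒ V₂ = 6.13 L, P₂ = 849 kPa.
W = nRT ln(V₂/V₁) = 1.17×8.314×535×ln(0.199) = -8400 J.
Work done on the gas = −W_by = 8400 J.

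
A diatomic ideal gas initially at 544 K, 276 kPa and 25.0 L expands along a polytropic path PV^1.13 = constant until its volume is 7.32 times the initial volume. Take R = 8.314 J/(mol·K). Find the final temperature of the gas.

Polytropic n=1.13: T₂ = T₁(V₁/V₂)^(n−1) = 544×(0.137)^0.13 = 420 K; P₂ = P₁(V₁/V₂)^n = 29.1 kPa.

420 K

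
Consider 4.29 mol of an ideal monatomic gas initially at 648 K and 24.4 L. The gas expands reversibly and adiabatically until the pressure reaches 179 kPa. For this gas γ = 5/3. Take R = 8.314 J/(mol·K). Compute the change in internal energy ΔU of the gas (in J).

-16900 J

P₁ = nRT₁/V₁ = 4.29×8.314×648/24.4 = 947 kPa.
Adiabatic: T₂/T₁ = (P₂/P₁)^((γ−1)/γ) ⇒ T₂ = 648×(0.189)^0.400 = 333 K; V₂ = 66.3 L.
For an ideal gas ΔU = nCvΔT with Cv = (3/2)R = 12.5 J/(mol·K).
ΔU = 4.29×12.5×(333−648) = -16900 J.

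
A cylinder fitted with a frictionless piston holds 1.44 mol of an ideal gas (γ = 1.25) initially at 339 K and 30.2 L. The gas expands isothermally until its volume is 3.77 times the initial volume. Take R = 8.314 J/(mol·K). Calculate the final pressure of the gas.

35.6 kPa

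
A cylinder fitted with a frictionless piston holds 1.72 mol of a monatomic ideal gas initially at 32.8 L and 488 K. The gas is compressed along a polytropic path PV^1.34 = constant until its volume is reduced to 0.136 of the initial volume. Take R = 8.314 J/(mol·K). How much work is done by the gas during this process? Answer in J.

-19900 J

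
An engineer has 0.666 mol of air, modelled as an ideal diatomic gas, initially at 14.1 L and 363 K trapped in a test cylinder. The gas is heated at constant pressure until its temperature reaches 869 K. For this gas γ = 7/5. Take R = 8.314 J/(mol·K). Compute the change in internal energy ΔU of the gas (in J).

7000 J

P₁ = nRT₁/V₁ = 0.666×8.314×363/14.1 = 143 kPa.
Isobaric: P stays 143 kPa; V/T = const ⇒ T₂ = 869 K, V₂ = 33.8 L.
For an ideal gas ΔU = nCvΔT with Cv = (5/2)R = 20.8 J/(mol·K).
ΔU = 0.666×20.8×(869−363) = 7000 J.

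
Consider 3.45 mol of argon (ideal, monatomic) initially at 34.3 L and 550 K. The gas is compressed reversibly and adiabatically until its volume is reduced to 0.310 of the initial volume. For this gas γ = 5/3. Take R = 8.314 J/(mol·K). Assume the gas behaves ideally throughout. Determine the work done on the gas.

P₁ = nRT₁/V₁ = 3.45×8.314×550/34.3 = 460 kPa.
Adiabatic: TV^(γ−1) = const ⇒ T₂ = 550×(3.23)^0.667 = 1200 K; PV^γ = const ⇒ P₂ = 3240 kPa.
ΔU = nCvΔT = 3.45×12.5×(1200−550) = 28000 J.
Q = 0 for an adiabatic process, so W = −ΔU = -28000 J.
Work done on the gas = −W_by = 28000 J.

28000 J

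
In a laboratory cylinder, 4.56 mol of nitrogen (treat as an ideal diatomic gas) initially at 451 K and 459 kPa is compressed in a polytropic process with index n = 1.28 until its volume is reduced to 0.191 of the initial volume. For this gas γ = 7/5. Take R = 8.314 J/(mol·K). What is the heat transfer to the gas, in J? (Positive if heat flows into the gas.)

V₁ = nRT₁/P₁ = 4.56×8.314×451/459 = 37.3 L.
Polytropic n=1.28: T₂ = T₁(V₁/V₂)^(n−1) = 451×(5.24)^0.28 = 717 K; P₂ = P₁(V₁/V₂)^n = 3820 kPa.
W = (P₁V₁−P₂V₂)/(n−1) = (459×37.3−3820×7.11)/0.28 = -36000 J.
ΔU = nCvΔT = 4.56×20.8×(717−451) = 25200 J.
Q = ΔU + W = -10800 J.

-10800 J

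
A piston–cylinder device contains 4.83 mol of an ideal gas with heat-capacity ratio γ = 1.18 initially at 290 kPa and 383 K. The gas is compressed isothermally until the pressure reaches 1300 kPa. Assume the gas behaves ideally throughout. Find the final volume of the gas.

V₁ = nRT₁/P₁ = 4.83×8.314×383/290 = 53.0 L.
Isothermal: T stays 383 K; PV = const ⇒ V₂ = 11.8 L, P₂ = 1300 kPa.

11.8 L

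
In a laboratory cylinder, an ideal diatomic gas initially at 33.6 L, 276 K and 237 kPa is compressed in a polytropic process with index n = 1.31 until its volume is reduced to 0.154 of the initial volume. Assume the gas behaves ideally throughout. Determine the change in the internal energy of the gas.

n = P₁V₁/(RT₁) = 237×33.6/(8.314×276) = 3.47 mol.
Polytropic n=1.31: T₂ = T₁(V₁/V₂)^(n−1) = 276×(6.49)^0.31 = 493 K; P₂ = P₁(V₁/V₂)^n = 2750 kPa.
For an ideal gas ΔU = nCvΔT with Cv = (5/2)R = 20.8 J/(mol·K).
ΔU = 3.47×20.8×(493−276) = 15600 J.

15600 J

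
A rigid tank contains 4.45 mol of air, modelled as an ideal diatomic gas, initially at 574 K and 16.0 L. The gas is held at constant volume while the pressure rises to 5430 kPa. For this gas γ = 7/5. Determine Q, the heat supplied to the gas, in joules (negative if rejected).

164000 J

P₁ = nRT₁/V₁ = 4.45×8.314×574/16.0 = 1330 kPa.
Isochoric: V stays 16.0 L; P/T = const ⇒ T₂ = 2350 K, P₂ = 5430 kPa.
W = 0 (no volume change).
ΔU = nCvΔT = 4.45×20.8×(2350−574) = 164000 J.
Q = ΔU = 164000 J.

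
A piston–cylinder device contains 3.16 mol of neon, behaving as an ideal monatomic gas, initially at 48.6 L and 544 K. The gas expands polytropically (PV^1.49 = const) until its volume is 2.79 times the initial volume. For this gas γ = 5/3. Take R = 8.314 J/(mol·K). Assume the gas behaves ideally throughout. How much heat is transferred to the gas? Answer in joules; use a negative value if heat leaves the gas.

3050 J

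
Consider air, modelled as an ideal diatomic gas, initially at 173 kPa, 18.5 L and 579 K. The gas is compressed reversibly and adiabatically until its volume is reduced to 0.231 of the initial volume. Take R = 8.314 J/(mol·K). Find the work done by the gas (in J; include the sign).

n = P₁V₁/(RT₁) = 173×18.5/(8.314×579) = 0.665 mol.
Adiabatic: TV^(γ−1) = const ⇒ T₂ = 579×(4.33)^0.400 = 1040 K; PV^γ = const ⇒ P₂ = 1350 kPa.
ΔU = nCvΔT = 0.665×20.8×(1040−579) = 6380 J.
Q = 0 for an adiabatic process, so W = −ΔU = -6380 J.

-6380 J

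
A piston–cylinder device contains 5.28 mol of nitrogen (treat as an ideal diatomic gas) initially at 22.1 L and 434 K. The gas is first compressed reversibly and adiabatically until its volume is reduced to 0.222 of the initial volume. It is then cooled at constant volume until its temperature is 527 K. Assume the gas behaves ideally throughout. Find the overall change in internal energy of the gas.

P₁ = nRT₁/V₁ = 5.28×8.314×434/22.1 = 862 kPa.
Step 1 — Adiabatic: TV^(γ−1) = const ⇒ T₂ = 434×(4.50)^0.400 = 792 K; PV^γ = const ⇒ P₂ = 7090 kPa.
ΔU = nCvΔT = 5.28×20.8×(792−434) = 39300 J.
Q = 0 for an adiabatic process, so W = −ΔU = -39300 J.
State after step 1: P = 7090 kPa, V = 4.91 L, T = 792 K.
Step 2 — Isochoric: V stays 4.91 L; P/T = const ⇒ T₂ = 527 K, P₂ = 4720 kPa.
W = 0 (no volume change).
ΔU = nCvΔT = 5.28×20.8×(527−792) = -29100 J.
Q = ΔU = -29100 J.
Net over both steps: W = -39300 J, Q = -29100 J, ΔU = 10200 J.

10200 J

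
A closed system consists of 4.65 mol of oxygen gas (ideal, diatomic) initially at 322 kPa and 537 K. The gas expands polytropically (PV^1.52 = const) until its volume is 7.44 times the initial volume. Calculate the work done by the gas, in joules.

25900 J

V₁ = nRT₁/P₁ = 4.65×8.314×537/322 = 64.5 L.
Polytropic n=1.52: T₂ = T₁(V₁/V₂)^(n−1) = 537×(0.134)^0.52 = 189 K; P₂ = P₁(V₁/V₂)^n = 15.2 kPa.
W = (P₁V₁−P₂V₂)/(n−1) = (322×64.5−15.2×480)/0.52 = 25900 J.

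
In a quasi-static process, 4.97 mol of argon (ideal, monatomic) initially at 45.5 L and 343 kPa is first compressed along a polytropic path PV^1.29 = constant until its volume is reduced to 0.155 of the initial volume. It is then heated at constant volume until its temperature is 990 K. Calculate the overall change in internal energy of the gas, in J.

38000 J

T₁ = P₁V₁/(nR) = 343×45.5/(4.97×8.314) = 378 K.
Step 1 — Polytropic n=1.29: T₂ = T₁(V₁/V₂)^(n−1) = 378×(6.45)^0.29 = 649 K; P₂ = P₁(V₁/V₂)^n = 3800 kPa.
W = (P₁V₁−P₂V₂)/(n−1) = (343×45.5−3800×7.05)/0.29 = -38600 J.
ΔU = nCvΔT = 4.97×12.5×(649−378) = 16800 J.
Q = ΔU + W = -21800 J.
State after step 1: P = 3800 kPa, V = 7.05 L, T = 649 K.
Step 2 — Isochoric: V stays 7.05 L; P/T = const ⇒ T₂ = 990 K, P₂ = 5800 kPa.
W = 0 (no volume change).
ΔU = nCvΔT = 4.97×12.5×(990−649) = 21200 J.
Q = ΔU = 21200 J.
Net over both steps: W = -38600 J, Q = -642 J, ΔU = 38000 J.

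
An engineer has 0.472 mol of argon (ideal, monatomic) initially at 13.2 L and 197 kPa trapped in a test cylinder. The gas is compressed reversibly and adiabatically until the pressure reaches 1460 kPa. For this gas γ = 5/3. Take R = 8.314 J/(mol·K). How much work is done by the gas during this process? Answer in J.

-4790 J

T₁ = P₁V₁/(nR) = 197×13.2/(0.472×8.314) = 663 K.
Adiabatic: T₂/T₁ = (P₂/P₁)^((γ−1)/γ) ⇒ T₂ = 663×(7.41)^0.400 = 1480 K; V₂ = 3.97 L.
ΔU = nCvΔT = 0.472×12.5×(1480−663) = 4790 J.
Q = 0 for an adiabatic process, so W = −ΔU = -4790 J.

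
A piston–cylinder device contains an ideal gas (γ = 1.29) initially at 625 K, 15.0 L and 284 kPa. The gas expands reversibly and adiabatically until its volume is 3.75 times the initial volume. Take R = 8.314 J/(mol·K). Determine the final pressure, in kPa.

51.6 kPa

Adiabatic: TV^(γ−1) = const ⇒ T₂ = 625×(0.267)^0.290 = 426 K; PV^γ = const ⇒ P₂ = 51.6 kPa.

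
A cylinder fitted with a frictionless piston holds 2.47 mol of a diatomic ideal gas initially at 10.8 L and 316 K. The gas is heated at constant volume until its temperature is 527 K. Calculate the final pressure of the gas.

1000 kPa

P₁ = nRT₁/V₁ = 2.47×8.314×316/10.8 = 601 kPa.
Isochoric: V stays 10.8 L; P/T = const ⇒ T₂ = 527 K, P₂ = 1000 kPa.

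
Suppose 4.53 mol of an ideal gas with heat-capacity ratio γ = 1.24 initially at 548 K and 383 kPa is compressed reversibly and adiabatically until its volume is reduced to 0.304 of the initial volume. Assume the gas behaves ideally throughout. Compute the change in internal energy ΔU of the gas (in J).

V₁ = nRT₁/P₁ = 4.53×8.314×548/383 = 53.9 L.
Adiabatic: TV^(γ−1) = const ⇒ T₂ = 548×(3.29)^0.240 = 729 K; PV^γ = const ⇒ P₂ = 1680 kPa.
For an ideal gas ΔU = nCvΔT with Cv = R/(γ−1) = 34.6 J/(mol·K).
ΔU = 4.53×34.6×(729−548) = 28400 J.

28400 J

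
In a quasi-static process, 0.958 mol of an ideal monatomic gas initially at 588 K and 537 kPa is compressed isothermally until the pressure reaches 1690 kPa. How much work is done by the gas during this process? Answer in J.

V₁ = nRT₁/P₁ = 0.958×8.314×588/537 = 8.72 L.
Isothermal: T stays 588 K; PV = const ⇒ V₂ = 2.77 L, P₂ = 1690 kPa.
W = nRT ln(V₂/V₁) = 0.958×8.314×588×ln(0.318) = -5370 J.

-5370 J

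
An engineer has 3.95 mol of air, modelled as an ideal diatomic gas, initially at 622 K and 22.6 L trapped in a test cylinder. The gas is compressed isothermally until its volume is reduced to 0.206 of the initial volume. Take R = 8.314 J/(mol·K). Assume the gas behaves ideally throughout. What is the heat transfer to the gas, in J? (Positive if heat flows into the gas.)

P₁ = nRT₁/V₁ = 3.95×8.314×622/22.6 = 904 kPa.
Isothermal: T stays 622 K; PV = const ⇒ V₂ = 4.66 L, P₂ = 4390 kPa.
ΔU = 0 (ideal gas, T constant).
W = nRT ln(V₂/V₁) = 3.95×8.314×622×ln(0.206) = -32300 J.
Q = ΔU + W = -32300 J.

-32300 J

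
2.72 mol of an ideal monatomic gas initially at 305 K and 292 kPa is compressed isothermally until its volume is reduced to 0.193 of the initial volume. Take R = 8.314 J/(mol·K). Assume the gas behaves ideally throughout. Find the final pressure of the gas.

V₁ = nRT₁/P₁ = 2.72×8.314×305/292 = 23.6 L.
Isothermal: T stays 305 K; PV = const ⇒ V₂ = 4.56 L, P₂ = 1510 kPa.

1510 kPa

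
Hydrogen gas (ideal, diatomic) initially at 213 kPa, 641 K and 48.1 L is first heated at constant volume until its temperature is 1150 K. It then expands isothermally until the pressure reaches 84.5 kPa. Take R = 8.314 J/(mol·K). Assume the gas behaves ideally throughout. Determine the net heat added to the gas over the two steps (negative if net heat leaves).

48100 J

n = P₁V₁/(RT₁) = 213×48.1/(8.314×641) = 1.92 mol.
Step 1 — Isochoric: V stays 48.1 L; P/T = const ⇒ T₂ = 1150 K, P₂ = 382 kPa.
W = 0 (no volume change).
ΔU = nCvΔT = 1.92×20.8×(1150−641) = 20300 J.
Q = ΔU = 20300 J.
State after step 1: P = 382 kPa, V = 48.1 L, T = 1150 K.
Step 2 — Isothermal: T stays 1150 K; PV = const ⇒ V₂ = 218 L, P₂ = 84.5 kPa.
ΔU = 0 (ideal gas, T constant).
W = nRT ln(V₂/V₁) = 1.92×8.314×1150×ln(4.52) = 27700 J.
Q = ΔU + W = 27700 J.
Net over both steps: W = 27700 J, Q = 48100 J, ΔU = 20300 J.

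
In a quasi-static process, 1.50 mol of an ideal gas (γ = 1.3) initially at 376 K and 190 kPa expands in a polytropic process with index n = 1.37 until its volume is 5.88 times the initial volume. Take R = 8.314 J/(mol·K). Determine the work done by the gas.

V₁ = nRT₁/P₁ = 1.50×8.314×376/190 = 24.7 L.
Polytropic n=1.37: T₂ = T₁(V₁/V₂)^(n−1) = 376×(0.170)^0.37 = 195 K; P₂ = P₁(V₁/V₂)^n = 16.8 kPa.
W = (P₁V₁−P₂V₂)/(n−1) = (190×24.7−16.8×145)/0.37 = 6090 J.

6090 J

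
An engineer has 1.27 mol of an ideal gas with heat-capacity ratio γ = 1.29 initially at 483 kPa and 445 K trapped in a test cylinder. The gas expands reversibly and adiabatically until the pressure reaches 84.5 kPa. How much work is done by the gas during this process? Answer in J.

V₁ = nRT₁/P₁ = 1.27×8.314×445/483 = 9.73 L.
Adiabatic: T₂/T₁ = (P₂/P₁)^((γ−1)/γ) ⇒ T₂ = 445×(0.175)^0.225 = 301 K; V₂ = 37.6 L.
ΔU = nCvΔT = 1.27×28.7×(301−445) = -5250 J.
Q = 0 for an adiabatic process, so W = −ΔU = 5250 J.

5250 J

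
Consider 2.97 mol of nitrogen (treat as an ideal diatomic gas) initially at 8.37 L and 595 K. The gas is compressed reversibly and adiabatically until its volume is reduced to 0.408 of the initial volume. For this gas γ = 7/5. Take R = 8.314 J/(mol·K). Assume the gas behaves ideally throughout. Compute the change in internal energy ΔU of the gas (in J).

P₁ = nRT₁/V₁ = 2.97×8.314×595/8.37 = 1760 kPa.
Adiabatic: TV^(γ−1) = const ⇒ T₂ = 595×(2.45)^0.400 = 852 K; PV^γ = const ⇒ P₂ = 6160 kPa.
For an ideal gas ΔU = nCvΔT with Cv = (5/2)R = 20.8 J/(mol·K).
ΔU = 2.97×20.8×(852−595) = 15800 J.

15800 J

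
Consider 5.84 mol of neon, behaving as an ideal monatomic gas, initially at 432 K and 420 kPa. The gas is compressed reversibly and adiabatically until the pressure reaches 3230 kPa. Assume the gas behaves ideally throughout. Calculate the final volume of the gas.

14.7 L

V₁ = nRT₁/P₁ = 5.84×8.314×432/420 = 49.9 L.
Adiabatic: T₂/T₁ = (P₂/P₁)^((γ−1)/γ) ⇒ T₂ = 432×(7.69)^0.400 = 977 K; V₂ = 14.7 L.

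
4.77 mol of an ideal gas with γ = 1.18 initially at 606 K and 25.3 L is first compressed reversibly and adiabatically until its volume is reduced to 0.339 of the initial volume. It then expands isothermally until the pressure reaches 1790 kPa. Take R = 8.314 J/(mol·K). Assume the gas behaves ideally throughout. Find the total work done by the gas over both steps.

P₁ = nRT₁/V₁ = 4.77×8.314×606/25.3 = 950 kPa.
Step 1 — Adiabatic: TV^(γ−1) = const ⇒ T₂ = 606×(2.95)^0.180 = 736 K; PV^γ = const ⇒ P₂ = 3400 kPa.
ΔU = nCvΔT = 4.77×46.2×(736−606) = 28700 J.
Q = 0 for an adiabatic process, so W = −ΔU = -28700 J.
State after step 1: P = 3400 kPa, V = 8.58 L, T = 736 K.
Step 2 — Isothermal: T stays 736 K; PV = const ⇒ V₂ = 16.3 L, P₂ = 1790 kPa.
ΔU = 0 (ideal gas, T constant).
W = nRT ln(V₂/V₁) = 4.77×8.314×736×ln(1.90) = 18800 J.
Q = ΔU + W = 18800 J.
Net over both steps: W = -9930 J, Q = 18800 J, ΔU = 28700 J.

-9930 J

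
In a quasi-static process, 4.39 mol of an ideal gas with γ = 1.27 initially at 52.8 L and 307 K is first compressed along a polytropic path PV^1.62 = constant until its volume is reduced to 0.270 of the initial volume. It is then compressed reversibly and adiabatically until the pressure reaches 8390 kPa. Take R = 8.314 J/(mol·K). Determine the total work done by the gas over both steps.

-59300 J

P₁ = nRT₁/V₁ = 4.39×8.314×307/52.8 = 212 kPa.
Step 1 — Polytropic n=1.62: T₂ = T₁(V₁/V₂)^(n−1) = 307×(3.70)^0.62 = 691 K; P₂ = P₁(V₁/V₂)^n = 1770 kPa.
W = (P₁V₁−P₂V₂)/(n−1) = (212×52.8−1770×14.3)/0.62 = -22600 J.
ΔU = nCvΔT = 4.39×30.8×(691−307) = 52000 J.
Q = ΔU + W = 29300 J.
State after step 1: P = 1770 kPa, V = 14.3 L, T = 691 K.
Step 2 — Adiabatic: T₂/T₁ = (P₂/P₁)^((γ−1)/γ) ⇒ T₂ = 691×(4.74)^0.213 = 962 K; V₂ = 4.19 L.
ΔU = nCvΔT = 4.39×30.8×(962−691) = 36600 J.
Q = 0 for an adiabatic process, so W = −ΔU = -36600 J.
Net over both steps: W = -59300 J, Q = 29300 J, ΔU = 88600 J.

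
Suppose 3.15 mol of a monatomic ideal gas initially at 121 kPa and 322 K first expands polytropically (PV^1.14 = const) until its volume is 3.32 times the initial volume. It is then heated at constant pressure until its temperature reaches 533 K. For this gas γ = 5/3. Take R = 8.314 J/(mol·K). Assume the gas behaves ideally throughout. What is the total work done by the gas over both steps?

V₁ = nRT₁/P₁ = 3.15×8.314×322/121 = 69.7 L.
Step 1 — Polytropic n=1.14: T₂ = T₁(V₁/V₂)^(n−1) = 322×(0.301)^0.14 = 272 K; P₂ = P₁(V₁/V₂)^n = 30.8 kPa.
W = (P₁V₁−P₂V₂)/(n−1) = (121×69.7−30.8×231)/0.14 = 9310 J.
ΔU = nCvΔT = 3.15×12.5×(272−322) = -1960 J.
Q = ΔU + W = 7360 J.
State after step 1: P = 30.8 kPa, V = 231 L, T = 272 K.
Step 2 — Isobaric: P stays 30.8 kPa; V/T = const ⇒ T₂ = 533 K, V₂ = 453 L.
W = PΔV = 30.8×(453−231) kPa·L = 6830 J.
ΔU = nCvΔT = 3.15×12.5×(533−272) = 10200 J.
Q = ΔU + W = nCpΔT = 17100 J.
Net over both steps: W = 16100 J, Q = 24400 J, ΔU = 8290 J.

16100 J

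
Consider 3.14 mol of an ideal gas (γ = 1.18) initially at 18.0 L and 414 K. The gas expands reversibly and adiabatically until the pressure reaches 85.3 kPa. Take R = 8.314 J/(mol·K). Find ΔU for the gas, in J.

-15500 J

P₁ = nRT₁/V₁ = 3.14×8.314×414/18.0 = 600 kPa.
Adiabatic: T₂/T₁ = (P₂/P₁)^((γ−1)/γ) ⇒ T₂ = 414×(0.142)^0.153 = 307 K; V₂ = 94.1 L.
For an ideal gas ΔU = nCvΔT with Cv = R/(γ−1) = 46.2 J/(mol·K).
ΔU = 3.14×46.2×(307−414) = -15500 J.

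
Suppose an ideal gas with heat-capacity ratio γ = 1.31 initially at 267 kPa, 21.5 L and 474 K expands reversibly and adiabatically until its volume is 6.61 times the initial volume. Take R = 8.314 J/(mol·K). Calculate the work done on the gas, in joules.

n = P₁V₁/(RT₁) = 267×21.5/(8.314×474) = 1.46 mol.
Adiabatic: TV^(γ−1) = const ⇒ T₂ = 474×(0.151)^0.310 = 264 K; PV^γ = const ⇒ P₂ = 22.5 kPa.
ΔU = nCvΔT = 1.46×26.8×(264−474) = -8210 J.
Q = 0 for an adiabatic process, so W = −ΔU = 8210 J.
Work done on the gas = −W_by = -8210 J.

-8210 J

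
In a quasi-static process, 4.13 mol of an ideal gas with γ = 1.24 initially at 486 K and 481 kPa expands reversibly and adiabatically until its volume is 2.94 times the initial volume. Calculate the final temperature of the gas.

375 K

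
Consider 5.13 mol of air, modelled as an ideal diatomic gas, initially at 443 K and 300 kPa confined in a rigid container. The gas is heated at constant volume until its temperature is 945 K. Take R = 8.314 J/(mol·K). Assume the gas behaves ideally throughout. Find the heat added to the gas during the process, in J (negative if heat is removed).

V₁ = nRT₁/P₁ = 5.13×8.314×443/300 = 63.0 L.
Isochoric: V stays 63.0 L; P/T = const ⇒ T₂ = 945 K, P₂ = 640 kPa.
W = 0 (no volume change).
ΔU = nCvΔT = 5.13×20.8×(945−443) = 53500 J.
Q = ΔU = 53500 J.

53500 J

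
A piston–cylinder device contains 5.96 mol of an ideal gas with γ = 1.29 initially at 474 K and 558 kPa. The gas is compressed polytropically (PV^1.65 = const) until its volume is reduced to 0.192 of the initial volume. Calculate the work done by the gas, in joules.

-69500 J

V₁ = nRT₁/P₁ = 5.96×8.314×474/558 = 42.1 L.
Polytropic n=1.65: T₂ = T₁(V₁/V₂)^(n−1) = 474×(5.21)^0.65 = 1390 K; P₂ = P₁(V₁/V₂)^n = 8500 kPa.
W = (P₁V₁−P₂V₂)/(n−1) = (558×42.1−8500×8.08)/0.65 = -69500 J.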